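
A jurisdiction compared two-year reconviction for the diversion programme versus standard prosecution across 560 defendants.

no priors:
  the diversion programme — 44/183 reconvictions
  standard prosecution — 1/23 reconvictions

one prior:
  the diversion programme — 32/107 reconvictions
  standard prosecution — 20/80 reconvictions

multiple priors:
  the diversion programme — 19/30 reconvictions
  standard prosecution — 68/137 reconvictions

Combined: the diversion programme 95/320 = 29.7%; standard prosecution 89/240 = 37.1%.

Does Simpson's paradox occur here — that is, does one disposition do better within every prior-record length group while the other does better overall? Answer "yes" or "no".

yes

Within each prior-record length level (no priors 24.0% vs 4.3%; one prior 29.9% vs 25.0%; multiple priors 63.3% vs 49.6%), standard prosecution has the lower rate every time. Pooled: 29.7% vs 37.1% — the diversion programme has the lower rate overall. The two comparisons disagree.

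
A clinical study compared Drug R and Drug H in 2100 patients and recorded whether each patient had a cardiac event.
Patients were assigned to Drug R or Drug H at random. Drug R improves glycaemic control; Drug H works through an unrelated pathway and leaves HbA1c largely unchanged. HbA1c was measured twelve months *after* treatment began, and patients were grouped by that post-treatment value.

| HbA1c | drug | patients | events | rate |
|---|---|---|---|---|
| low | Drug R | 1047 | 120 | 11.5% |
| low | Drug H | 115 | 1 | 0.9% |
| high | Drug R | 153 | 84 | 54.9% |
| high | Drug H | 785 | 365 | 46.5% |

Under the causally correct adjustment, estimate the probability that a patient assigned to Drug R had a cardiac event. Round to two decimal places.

0.17

The stratified and pooled comparisons disagree (Drug H wins within each HbA1c; Drug R wins overall), so the answer turns on the causal role of HbA1c.
HbA1c is recorded after the drug and is itself shifted by it — it sits on the causal path from drug to outcome. Conditioning on a mediator would strip out part of the effect we want; the pooled comparison gives the total causal effect.
So P(outcome | do(Drug R)) is just the pooled rate for Drug R: 204/1200 = 0.170.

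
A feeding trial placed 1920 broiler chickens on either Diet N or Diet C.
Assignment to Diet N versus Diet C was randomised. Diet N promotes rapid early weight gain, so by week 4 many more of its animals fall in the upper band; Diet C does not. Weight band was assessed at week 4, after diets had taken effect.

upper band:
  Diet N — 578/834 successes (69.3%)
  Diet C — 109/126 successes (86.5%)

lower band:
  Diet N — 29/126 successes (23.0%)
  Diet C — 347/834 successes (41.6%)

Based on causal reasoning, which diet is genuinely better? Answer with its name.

Week-4 weight band is recorded after the diet and is itself shifted by it — it sits on the causal path from diet to outcome. Conditioning on a mediator would strip out part of the effect we want; the pooled comparison gives the total causal effect.
Pooled: Diet N 63.2% vs Diet C 47.5%; Diet N is higher overall.

Diet N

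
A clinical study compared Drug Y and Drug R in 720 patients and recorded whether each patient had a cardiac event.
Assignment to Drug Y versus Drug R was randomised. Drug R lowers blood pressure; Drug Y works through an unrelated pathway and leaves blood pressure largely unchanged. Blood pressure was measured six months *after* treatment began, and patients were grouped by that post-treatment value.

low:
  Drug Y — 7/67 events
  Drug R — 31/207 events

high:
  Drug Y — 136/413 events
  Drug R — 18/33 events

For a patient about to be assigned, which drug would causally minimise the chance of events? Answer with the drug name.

Blood pressure is downstream of the drug. One should not condition on a consequence of treatment, so the overall rates are the right comparison.
Pooled: Drug Y 29.8% vs Drug R 20.4%; Drug R is lower overall.

Drug R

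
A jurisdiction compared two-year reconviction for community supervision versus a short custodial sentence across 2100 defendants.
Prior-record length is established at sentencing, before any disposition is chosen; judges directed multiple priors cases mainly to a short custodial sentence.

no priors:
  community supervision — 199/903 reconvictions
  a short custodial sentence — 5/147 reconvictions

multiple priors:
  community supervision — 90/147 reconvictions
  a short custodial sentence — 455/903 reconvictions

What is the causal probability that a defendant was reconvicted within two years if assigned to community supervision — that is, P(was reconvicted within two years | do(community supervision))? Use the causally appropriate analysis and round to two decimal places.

0.42

The stratified and pooled comparisons disagree (a short custodial sentence wins within each prior-record length; community supervision wins overall), so the answer turns on the causal role of prior-record length.
Here prior-record length is a common cause — it drives both which disposition a case falls under and the outcome. The crude comparison mixes populations; the stratum-specific rates are the causally relevant ones.
Standardising community supervision to the population prior-record length mix: 0.500·199/903 + 0.500·90/147 = 0.416.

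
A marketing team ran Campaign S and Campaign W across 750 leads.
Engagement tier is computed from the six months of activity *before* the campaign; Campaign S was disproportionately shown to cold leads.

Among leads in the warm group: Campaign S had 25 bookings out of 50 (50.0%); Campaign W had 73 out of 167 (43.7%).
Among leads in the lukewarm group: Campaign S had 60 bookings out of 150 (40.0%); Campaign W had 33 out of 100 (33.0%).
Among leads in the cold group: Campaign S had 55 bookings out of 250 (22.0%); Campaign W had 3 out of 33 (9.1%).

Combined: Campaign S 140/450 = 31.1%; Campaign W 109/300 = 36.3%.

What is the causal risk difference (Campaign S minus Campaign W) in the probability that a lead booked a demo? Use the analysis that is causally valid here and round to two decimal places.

Since engagement tier is a pre-existing factor (not a product of the campaign) and it affects the outcome on its own, it is a confounder. The stratified rates, not the pooled rate, identify the causal effect.
Adjusting over the population distribution of engagement tier: 0.289·(0.500−0.437) + 0.333·(0.400−0.330) + 0.377·(0.220−0.091) = +0.090.

+0.09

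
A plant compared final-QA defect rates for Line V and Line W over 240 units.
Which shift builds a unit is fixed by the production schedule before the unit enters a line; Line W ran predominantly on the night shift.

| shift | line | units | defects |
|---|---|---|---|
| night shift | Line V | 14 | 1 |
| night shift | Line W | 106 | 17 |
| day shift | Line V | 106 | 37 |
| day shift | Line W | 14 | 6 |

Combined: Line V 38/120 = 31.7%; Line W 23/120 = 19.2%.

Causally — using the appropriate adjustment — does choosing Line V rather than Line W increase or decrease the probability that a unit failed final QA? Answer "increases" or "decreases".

decreases

The stratified and pooled comparisons disagree (Line V wins within each shift; Line W wins overall), so the answer turns on the causal role of shift.
Shift differs across lines for reasons unrelated to any effect of the line itself, and it separately predicts the outcome — a classic confounder. We must compare within shift levels.
Within each level — night shift: 7.1% vs 16.0%; day shift: 34.9% vs 42.9% — Line V is lower every time.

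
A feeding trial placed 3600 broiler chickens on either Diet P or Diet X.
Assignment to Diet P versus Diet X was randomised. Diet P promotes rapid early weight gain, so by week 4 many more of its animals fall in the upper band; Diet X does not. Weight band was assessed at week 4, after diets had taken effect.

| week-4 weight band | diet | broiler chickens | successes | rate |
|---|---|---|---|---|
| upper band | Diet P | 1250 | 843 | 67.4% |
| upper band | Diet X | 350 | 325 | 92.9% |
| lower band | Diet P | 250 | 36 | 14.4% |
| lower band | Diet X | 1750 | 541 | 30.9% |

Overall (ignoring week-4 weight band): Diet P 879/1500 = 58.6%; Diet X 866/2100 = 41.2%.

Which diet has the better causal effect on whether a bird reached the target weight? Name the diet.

The stratified and pooled comparisons disagree (Diet X wins within each week-4 weight band; Diet P wins overall), so the answer turns on the causal role of week-4 weight band.
Stratifying would compare diets among broiler chickens the diets themselves sorted into week-4 weight band groups — a form of selection on an intermediate. The unconditioned pooled rates give the total causal effect.
Pooled: Diet P 58.6% vs Diet X 41.2%; Diet P is higher overall.

Diet P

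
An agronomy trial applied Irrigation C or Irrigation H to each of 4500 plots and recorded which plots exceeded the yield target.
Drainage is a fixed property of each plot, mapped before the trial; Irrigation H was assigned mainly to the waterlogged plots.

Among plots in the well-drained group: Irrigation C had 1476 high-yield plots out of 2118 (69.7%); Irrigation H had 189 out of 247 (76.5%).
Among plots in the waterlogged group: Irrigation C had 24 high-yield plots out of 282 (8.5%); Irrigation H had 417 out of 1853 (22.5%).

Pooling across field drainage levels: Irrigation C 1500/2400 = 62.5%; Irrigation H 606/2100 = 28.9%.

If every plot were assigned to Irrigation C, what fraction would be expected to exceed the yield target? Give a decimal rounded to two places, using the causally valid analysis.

0.41

Field drainage is set before the irrigation has any effect — it is not caused by the irrigation — and it independently drives the outcome. That makes it a confounder, so the causal comparison is within field drainage levels.
Standardising Irrigation C to the population field drainage mix: 0.526·1476/2118 + 0.474·24/282 = 0.407.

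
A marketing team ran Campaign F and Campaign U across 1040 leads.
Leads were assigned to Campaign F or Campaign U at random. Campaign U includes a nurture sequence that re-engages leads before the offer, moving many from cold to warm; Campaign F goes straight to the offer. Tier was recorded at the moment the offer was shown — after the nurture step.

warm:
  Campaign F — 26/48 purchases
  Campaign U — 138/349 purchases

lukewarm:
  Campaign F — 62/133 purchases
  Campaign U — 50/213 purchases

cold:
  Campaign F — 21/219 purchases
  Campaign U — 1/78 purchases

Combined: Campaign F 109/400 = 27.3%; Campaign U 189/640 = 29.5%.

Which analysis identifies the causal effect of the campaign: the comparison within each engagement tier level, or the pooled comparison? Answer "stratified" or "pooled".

The distribution of engagement tier is itself part of what the campaign does — it is an intermediate outcome. Holding it fixed would remove that part of the effect; the total effect is the pooled difference.
Pooled: Campaign F 27.3% vs Campaign U 29.5%; Campaign U is higher overall.

pooled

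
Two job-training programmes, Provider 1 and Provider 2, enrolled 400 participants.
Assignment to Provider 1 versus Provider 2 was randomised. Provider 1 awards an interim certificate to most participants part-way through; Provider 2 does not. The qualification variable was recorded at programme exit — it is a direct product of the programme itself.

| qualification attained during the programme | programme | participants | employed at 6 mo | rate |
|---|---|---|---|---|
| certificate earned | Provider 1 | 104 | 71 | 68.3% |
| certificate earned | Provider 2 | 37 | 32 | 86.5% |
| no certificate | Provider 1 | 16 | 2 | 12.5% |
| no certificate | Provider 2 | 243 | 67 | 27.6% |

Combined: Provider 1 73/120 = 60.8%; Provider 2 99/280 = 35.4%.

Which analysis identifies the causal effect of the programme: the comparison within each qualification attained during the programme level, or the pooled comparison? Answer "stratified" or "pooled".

Within every qualification attained during the programme level Provider 2 has the higher rate, yet pooled Provider 1 does — Simpson's reversal.
Qualification attained during the programme lies on the pathway programme → qualification attained during the programme → outcome, so adjusting for it blocks the indirect effect. For the total causal effect of programme, use the unadjusted pooled rates.
Pooled: Provider 1 60.8% vs Provider 2 35.4%; Provider 1 is higher overall.

pooled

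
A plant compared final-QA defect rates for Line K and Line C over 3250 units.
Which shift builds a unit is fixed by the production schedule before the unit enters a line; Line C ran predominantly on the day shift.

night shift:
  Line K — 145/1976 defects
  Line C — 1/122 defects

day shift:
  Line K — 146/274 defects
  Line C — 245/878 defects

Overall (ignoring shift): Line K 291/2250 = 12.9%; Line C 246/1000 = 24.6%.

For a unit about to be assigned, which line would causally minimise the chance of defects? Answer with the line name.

The shift-specific comparison favours Line C throughout, but the pooled figures favour Line K. The question is whether to condition on shift.
Shift differs across lines for reasons unrelated to any effect of the line itself, and it separately predicts the outcome — a classic confounder. We must compare within shift levels.
Within each level — night shift: 7.3% vs 0.8%; day shift: 53.3% vs 27.9% — Line C is lower every time.

Line C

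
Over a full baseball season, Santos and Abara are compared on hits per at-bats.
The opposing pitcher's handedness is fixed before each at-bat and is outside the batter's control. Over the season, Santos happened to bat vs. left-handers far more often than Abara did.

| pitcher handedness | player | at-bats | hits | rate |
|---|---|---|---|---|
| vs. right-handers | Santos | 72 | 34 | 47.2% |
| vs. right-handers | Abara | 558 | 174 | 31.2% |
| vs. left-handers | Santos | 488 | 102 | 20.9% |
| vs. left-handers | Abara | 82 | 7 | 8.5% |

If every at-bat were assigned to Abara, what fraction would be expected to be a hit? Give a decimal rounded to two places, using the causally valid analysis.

0.20

Santos is higher inside every pitcher handedness stratum but Abara is higher in aggregate. Whether to stratify depends on how pitcher handedness relates to the player.
Pitcher handedness satisfies the back-door criterion: it is not a descendant of the player, and it blocks the spurious path from player to outcome. Adjusting for it (i.e., using the within-pitcher handedness rates) gives the causal effect.
Standardising Abara to the population pitcher handedness mix: 0.525·174/558 + 0.475·7/82 = 0.204.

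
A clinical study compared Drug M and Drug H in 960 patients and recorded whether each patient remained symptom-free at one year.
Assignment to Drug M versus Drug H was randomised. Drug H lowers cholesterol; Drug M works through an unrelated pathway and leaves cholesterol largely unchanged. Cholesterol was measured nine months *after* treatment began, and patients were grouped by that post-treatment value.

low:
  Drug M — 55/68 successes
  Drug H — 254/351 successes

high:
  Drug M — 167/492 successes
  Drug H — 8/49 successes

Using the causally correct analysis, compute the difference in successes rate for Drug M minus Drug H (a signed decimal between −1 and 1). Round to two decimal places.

-0.26

The cholesterol-specific comparison favours Drug M throughout, but the pooled figures favour Drug H. The question is whether to condition on cholesterol.
Cholesterol lies on the pathway drug → cholesterol → outcome, so adjusting for it blocks the indirect effect. For the total causal effect of drug, use the unadjusted pooled rates.
The causal difference is the pooled difference: 0.396 − 0.655 = -0.259.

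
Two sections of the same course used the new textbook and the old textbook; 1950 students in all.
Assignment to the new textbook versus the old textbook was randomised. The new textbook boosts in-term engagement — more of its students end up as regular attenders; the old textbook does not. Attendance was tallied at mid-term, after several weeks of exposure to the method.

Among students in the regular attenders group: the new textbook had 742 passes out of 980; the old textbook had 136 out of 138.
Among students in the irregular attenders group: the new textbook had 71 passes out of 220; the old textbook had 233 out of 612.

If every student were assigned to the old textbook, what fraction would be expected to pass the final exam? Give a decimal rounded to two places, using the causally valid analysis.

0.49

Mid-term attendance is recorded after the teaching method and is itself shifted by it — it sits on the causal path from teaching method to outcome. Conditioning on a mediator would strip out part of the effect we want; the pooled comparison gives the total causal effect.
So P(outcome | do(the old textbook)) is just the pooled rate for the old textbook: 369/750 = 0.492.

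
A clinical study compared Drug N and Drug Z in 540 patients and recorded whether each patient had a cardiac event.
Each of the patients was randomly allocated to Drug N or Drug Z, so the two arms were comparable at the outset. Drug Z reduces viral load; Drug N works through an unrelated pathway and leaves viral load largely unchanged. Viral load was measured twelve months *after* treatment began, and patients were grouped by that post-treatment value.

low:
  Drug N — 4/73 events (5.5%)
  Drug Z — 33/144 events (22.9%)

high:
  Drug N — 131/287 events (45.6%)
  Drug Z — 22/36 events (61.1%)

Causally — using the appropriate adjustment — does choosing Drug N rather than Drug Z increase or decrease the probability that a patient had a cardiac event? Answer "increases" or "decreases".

increases

The viral load-specific comparison favours Drug N throughout, but the pooled figures favour Drug Z. The question is whether to condition on viral load.
Viral load here is a post-treatment variable shaped by the drug; conditioning on it would introduce bias rather than remove it. The overall comparison is the causal one.
Pooled: Drug N 37.5% vs Drug Z 30.6%; Drug Z is lower overall.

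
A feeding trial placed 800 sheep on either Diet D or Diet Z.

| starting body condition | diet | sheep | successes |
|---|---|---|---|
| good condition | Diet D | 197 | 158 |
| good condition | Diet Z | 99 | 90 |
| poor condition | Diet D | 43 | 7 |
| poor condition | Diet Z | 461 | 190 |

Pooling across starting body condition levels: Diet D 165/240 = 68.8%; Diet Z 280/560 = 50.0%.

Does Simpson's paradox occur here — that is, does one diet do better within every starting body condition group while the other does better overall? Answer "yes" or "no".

yes

Within each starting body condition level (good condition 80.2% vs 90.9%; poor condition 16.3% vs 41.2%), Diet Z has the higher rate every time. Pooled: 68.8% vs 50.0% — Diet D has the higher rate overall. The two comparisons disagree.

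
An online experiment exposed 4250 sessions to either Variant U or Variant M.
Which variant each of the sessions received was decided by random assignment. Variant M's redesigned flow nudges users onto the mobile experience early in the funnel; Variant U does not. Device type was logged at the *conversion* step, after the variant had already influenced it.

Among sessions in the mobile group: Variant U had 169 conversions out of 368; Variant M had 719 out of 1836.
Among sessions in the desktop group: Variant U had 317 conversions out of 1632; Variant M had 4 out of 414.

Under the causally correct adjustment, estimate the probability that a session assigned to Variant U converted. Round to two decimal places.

The stratified and pooled comparisons disagree (Variant U wins within each device type; Variant M wins overall), so the answer turns on the causal role of device type.
Device type is downstream of the variant. One should not condition on a consequence of treatment, so the overall rates are the right comparison.
So P(outcome | do(Variant U)) is just the pooled rate for Variant U: 486/2000 = 0.243.

0.24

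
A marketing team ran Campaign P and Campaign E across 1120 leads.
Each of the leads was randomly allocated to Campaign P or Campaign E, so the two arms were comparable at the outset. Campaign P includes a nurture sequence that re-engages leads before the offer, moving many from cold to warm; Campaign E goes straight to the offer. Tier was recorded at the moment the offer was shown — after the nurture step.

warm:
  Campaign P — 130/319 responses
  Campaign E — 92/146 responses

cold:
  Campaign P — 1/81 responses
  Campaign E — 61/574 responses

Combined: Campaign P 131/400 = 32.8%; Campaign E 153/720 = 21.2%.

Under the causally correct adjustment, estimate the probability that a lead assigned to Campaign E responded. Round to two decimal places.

0.21

Because the campaign influences engagement tier, engagement tier is a post-treatment mediator, not a confounder. Stratifying on it would bias the estimate; the causal effect is the crude pooled difference.
So P(outcome | do(Campaign E)) is just the pooled rate for Campaign E: 153/720 = 0.212.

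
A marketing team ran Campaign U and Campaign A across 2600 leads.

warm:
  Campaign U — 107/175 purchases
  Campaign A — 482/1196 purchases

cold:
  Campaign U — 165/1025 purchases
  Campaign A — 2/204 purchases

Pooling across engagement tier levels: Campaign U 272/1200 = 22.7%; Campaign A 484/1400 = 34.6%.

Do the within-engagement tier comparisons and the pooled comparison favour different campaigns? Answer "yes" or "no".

Within each engagement tier level (warm 61.1% vs 40.3%; cold 16.1% vs 1.0%), Campaign U has the higher rate every time. Pooled: 22.7% vs 34.6% — Campaign A has the higher rate overall. The two comparisons disagree.

yes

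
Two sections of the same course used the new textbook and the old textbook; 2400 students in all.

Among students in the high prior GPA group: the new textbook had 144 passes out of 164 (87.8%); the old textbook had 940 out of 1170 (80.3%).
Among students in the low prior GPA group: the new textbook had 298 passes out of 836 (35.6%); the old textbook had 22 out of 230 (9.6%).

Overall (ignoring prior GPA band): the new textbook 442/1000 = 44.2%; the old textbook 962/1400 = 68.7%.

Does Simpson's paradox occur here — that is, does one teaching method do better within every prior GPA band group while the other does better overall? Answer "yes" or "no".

Within each prior GPA band level (high prior GPA 87.8% vs 80.3%; low prior GPA 35.6% vs 9.6%), the new textbook has the higher rate every time. Pooled: 44.2% vs 68.7% — the old textbook has the higher rate overall. The two comparisons disagree.

yes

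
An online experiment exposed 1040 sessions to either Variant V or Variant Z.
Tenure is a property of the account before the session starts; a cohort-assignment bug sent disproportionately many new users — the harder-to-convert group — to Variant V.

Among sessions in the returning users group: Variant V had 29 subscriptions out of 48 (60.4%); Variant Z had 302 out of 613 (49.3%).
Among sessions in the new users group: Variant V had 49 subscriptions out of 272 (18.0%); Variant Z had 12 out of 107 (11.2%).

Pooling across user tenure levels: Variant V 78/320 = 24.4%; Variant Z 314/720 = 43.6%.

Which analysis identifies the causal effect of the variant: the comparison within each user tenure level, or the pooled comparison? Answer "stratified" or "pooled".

stratified

User tenure satisfies the back-door criterion: it is not a descendant of the variant, and it blocks the spurious path from variant to outcome. Adjusting for it (i.e., using the within-user tenure rates) gives the causal effect.
Within each level — returning users: 60.4% vs 49.3%; new users: 18.0% vs 11.2% — Variant V is higher every time.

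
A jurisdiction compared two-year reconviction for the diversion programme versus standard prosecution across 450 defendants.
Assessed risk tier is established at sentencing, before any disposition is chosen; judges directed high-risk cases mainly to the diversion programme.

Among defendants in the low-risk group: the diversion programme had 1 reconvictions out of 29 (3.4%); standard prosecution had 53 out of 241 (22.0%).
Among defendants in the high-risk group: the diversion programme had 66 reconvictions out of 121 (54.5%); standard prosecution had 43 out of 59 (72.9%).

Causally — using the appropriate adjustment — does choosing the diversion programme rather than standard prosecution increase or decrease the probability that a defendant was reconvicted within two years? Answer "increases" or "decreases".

Assessed risk tier satisfies the back-door criterion: it is not a descendant of the disposition, and it blocks the spurious path from disposition to outcome. Adjusting for it (i.e., using the within-assessed risk tier rates) gives the causal effect.
Within each level — low-risk: 3.4% vs 22.0%; high-risk: 54.5% vs 72.9% — the diversion programme is lower every time.

decreases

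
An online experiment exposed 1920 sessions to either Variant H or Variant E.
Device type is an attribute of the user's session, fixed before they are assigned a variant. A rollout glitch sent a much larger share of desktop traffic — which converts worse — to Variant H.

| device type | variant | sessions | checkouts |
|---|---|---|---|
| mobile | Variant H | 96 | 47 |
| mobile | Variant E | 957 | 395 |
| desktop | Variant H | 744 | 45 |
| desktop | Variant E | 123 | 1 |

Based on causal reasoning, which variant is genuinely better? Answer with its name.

Variant H

The device type-specific comparison favours Variant H throughout, but the pooled figures favour Variant E. The question is whether to condition on device type.
Device type is set before the variant has any effect — it is not caused by the variant — and it independently drives the outcome. That makes it a confounder, so the causal comparison is within device type levels.
Within each level — mobile: 49.0% vs 41.3%; desktop: 6.0% vs 0.8% — Variant H is higher every time.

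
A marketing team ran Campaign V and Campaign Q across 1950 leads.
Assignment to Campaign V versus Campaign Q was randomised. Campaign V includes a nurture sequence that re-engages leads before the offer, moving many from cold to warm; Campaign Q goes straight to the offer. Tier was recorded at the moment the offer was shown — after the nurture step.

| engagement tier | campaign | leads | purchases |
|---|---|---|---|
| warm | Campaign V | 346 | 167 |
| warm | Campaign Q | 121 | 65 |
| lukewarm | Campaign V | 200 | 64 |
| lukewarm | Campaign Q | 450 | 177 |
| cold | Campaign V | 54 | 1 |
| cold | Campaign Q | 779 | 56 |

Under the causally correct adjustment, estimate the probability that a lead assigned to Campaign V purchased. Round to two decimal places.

The engagement tier-specific comparison favours Campaign Q throughout, but the pooled figures favour Campaign V. The question is whether to condition on engagement tier.
Engagement tier is recorded after the campaign and is itself shifted by it — it sits on the causal path from campaign to outcome. Conditioning on a mediator would strip out part of the effect we want; the pooled comparison gives the total causal effect.
So P(outcome | do(Campaign V)) is just the pooled rate for Campaign V: 232/600 = 0.387.

0.39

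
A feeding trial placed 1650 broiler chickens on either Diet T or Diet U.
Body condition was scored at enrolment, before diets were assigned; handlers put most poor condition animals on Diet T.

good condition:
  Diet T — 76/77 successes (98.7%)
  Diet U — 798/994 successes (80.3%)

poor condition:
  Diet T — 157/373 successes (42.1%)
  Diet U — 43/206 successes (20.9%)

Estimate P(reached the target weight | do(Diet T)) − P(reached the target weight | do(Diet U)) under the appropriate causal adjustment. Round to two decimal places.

+0.19

Within every starting body condition level Diet T has the higher rate, yet pooled Diet U does — Simpson's reversal.
Starting body condition is set before the diet has any effect — it is not caused by the diet — and it independently drives the outcome. That makes it a confounder, so the causal comparison is within starting body condition levels.
Adjusting over the population distribution of starting body condition: 0.649·(0.987−0.803) + 0.351·(0.421−0.209) = +0.194.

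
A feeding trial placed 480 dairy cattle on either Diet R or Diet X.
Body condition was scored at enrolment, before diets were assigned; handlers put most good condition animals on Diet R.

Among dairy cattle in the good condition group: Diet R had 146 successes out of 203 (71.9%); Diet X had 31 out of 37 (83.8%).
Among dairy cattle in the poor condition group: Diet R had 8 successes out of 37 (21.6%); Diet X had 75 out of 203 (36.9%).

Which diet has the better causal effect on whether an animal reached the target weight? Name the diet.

Within every starting body condition level Diet X has the higher rate, yet pooled Diet R does — Simpson's reversal.
Here starting body condition is a common cause — it drives both which diet a case falls under and the outcome. The crude comparison mixes populations; the stratum-specific rates are the causally relevant ones.
Within each level — good condition: 71.9% vs 83.8%; poor condition: 21.6% vs 36.9% — Diet X is higher every time.

Diet X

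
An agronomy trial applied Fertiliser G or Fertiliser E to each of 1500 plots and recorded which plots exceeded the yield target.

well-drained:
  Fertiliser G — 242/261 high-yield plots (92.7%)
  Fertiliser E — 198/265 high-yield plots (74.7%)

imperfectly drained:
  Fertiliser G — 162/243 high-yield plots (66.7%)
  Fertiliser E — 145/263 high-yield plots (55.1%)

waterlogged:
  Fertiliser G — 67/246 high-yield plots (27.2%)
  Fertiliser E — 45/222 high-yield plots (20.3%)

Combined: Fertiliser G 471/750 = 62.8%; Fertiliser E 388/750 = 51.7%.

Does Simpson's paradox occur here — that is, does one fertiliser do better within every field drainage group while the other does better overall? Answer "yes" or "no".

no

Within each field drainage level (well-drained 92.7% vs 74.7%; imperfectly drained 66.7% vs 55.1%; waterlogged 27.2% vs 20.3%), Fertiliser G has the higher rate every time. Pooled: 62.8% vs 51.7% — Fertiliser G has the higher rate overall. They agree.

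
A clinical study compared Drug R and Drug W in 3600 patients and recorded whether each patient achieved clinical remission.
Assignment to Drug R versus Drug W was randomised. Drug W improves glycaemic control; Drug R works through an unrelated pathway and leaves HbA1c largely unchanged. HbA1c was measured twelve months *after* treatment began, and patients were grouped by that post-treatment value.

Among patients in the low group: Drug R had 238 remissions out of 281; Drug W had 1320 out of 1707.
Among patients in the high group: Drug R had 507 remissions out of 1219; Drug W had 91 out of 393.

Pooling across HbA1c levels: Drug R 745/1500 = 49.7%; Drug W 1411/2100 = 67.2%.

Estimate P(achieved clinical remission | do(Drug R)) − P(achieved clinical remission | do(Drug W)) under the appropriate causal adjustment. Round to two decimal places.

-0.18

HbA1c is downstream of the drug. One should not condition on a consequence of treatment, so the overall rates are the right comparison.
The causal difference is the pooled difference: 0.497 − 0.672 = -0.175.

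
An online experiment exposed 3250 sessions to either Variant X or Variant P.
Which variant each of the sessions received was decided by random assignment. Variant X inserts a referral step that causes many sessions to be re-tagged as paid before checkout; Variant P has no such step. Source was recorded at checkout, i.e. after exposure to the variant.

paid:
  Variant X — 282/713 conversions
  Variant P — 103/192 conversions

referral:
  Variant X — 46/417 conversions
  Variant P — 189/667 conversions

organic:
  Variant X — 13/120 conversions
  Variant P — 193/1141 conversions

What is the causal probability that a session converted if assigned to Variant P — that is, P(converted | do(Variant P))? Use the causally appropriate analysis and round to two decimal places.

Because the variant influences traffic source, traffic source is a post-treatment mediator, not a confounder. Stratifying on it would bias the estimate; the causal effect is the crude pooled difference.
So P(outcome | do(Variant P)) is just the pooled rate for Variant P: 485/2000 = 0.242.

0.24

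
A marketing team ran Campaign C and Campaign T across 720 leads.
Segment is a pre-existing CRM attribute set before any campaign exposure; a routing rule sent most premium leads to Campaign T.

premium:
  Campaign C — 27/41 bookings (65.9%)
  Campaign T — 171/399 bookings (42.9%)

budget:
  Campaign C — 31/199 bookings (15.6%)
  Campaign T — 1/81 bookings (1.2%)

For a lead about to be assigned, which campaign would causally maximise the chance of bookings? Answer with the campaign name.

Campaign C

Nothing the campaign does changes customer segment; the imbalance is an allocation artefact. With customer segment also predicting the outcome, the pooled figure is confounded, and the within-stratum comparison is the causal one.
Within each level — premium: 65.9% vs 42.9%; budget: 15.6% vs 1.2% — Campaign C is higher every time.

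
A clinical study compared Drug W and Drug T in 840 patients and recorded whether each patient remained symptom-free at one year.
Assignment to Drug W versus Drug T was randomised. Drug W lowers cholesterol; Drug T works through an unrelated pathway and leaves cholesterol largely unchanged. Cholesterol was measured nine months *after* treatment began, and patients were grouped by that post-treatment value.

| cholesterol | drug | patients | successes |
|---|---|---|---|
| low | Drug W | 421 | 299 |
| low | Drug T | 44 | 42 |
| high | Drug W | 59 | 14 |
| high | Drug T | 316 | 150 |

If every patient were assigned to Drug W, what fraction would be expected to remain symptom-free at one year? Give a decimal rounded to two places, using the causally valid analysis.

0.65

Cholesterol here is a post-treatment variable shaped by the drug; conditioning on it would introduce bias rather than remove it. The overall comparison is the causal one.
So P(outcome | do(Drug W)) is just the pooled rate for Drug W: 313/480 = 0.652.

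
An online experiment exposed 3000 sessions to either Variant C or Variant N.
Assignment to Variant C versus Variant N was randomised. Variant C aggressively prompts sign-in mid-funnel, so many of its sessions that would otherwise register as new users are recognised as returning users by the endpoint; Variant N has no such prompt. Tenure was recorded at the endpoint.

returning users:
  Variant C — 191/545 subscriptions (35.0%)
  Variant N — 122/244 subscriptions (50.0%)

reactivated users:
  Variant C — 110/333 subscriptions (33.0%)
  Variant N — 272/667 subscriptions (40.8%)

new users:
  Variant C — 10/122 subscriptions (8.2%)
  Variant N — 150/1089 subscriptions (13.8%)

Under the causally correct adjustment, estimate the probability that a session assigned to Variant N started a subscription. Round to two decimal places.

0.27

Within every user tenure level Variant N has the higher rate, yet pooled Variant C does — Simpson's reversal.
Stratifying would compare variants among sessions the variants themselves sorted into user tenure groups — a form of selection on an intermediate. The unconditioned pooled rates give the total causal effect.
So P(outcome | do(Variant N)) is just the pooled rate for Variant N: 544/2000 = 0.272.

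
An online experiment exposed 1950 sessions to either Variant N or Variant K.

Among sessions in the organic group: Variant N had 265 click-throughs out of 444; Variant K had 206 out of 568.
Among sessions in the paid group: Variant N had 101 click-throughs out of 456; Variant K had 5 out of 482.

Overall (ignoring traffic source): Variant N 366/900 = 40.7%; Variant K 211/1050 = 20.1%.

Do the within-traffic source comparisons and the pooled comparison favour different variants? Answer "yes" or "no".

Within each traffic source level (organic 59.7% vs 36.3%; paid 22.1% vs 1.0%), Variant N has the higher rate every time. Pooled: 40.7% vs 20.1% — Variant N has the higher rate overall. They agree.

no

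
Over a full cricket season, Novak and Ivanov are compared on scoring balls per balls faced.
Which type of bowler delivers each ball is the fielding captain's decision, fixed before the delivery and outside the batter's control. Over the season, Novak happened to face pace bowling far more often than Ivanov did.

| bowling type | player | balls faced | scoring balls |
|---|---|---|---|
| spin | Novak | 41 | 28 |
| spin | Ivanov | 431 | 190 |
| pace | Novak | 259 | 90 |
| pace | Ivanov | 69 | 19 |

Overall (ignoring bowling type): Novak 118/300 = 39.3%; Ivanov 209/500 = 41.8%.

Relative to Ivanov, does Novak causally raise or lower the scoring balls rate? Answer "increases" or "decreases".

The imbalance in bowling type arose from how balls faced were allocated, not from anything the player did; and bowling type independently affects the outcome. The pooled gap is confounded — condition on bowling type.
Within each level — spin: 68.3% vs 44.1%; pace: 34.7% vs 27.5% — Novak is higher every time.

increases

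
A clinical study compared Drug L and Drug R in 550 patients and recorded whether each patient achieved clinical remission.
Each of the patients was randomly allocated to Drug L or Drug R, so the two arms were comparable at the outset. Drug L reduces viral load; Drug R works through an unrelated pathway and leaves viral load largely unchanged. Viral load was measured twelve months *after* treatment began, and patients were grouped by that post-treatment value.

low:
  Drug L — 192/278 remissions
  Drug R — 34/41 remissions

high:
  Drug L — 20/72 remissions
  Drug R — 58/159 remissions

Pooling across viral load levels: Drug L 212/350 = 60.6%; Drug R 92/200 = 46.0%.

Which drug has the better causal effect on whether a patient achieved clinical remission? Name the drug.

Stratifying would compare drugs among patients the drugs themselves sorted into viral load groups — a form of selection on an intermediate. The unconditioned pooled rates give the total causal effect.
Pooled: Drug L 60.6% vs Drug R 46.0%; Drug L is higher overall.

Drug L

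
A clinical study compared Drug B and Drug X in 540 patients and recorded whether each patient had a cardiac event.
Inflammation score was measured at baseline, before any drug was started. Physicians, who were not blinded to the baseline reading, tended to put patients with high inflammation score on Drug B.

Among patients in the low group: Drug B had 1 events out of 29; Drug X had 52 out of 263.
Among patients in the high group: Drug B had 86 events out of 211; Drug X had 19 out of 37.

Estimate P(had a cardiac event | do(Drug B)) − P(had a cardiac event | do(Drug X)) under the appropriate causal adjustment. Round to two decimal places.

-0.14

The inflammation score-specific comparison favours Drug B throughout, but the pooled figures favour Drug X. The question is whether to condition on inflammation score.
Inflammation score satisfies the back-door criterion: it is not a descendant of the drug, and it blocks the spurious path from drug to outcome. Adjusting for it (i.e., using the within-inflammation score rates) gives the causal effect.
Adjusting over the population distribution of inflammation score: 0.541·(0.034−0.198) + 0.459·(0.408−0.514) = -0.137.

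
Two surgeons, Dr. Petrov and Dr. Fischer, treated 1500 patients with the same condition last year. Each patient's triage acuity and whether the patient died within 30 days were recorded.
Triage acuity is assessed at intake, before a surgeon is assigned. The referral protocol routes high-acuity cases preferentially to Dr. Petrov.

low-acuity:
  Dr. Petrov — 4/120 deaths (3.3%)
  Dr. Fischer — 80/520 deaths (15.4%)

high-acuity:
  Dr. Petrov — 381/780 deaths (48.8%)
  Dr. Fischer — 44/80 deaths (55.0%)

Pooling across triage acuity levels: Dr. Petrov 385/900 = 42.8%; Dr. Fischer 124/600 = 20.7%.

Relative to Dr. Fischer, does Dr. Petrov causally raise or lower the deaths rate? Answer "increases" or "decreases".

decreases

Since triage acuity is a pre-existing factor (not a product of the surgeon) and it affects the outcome on its own, it is a confounder. The stratified rates, not the pooled rate, identify the causal effect.
Within each level — low-acuity: 3.3% vs 15.4%; high-acuity: 48.8% vs 55.0% — Dr. Petrov is lower every time.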